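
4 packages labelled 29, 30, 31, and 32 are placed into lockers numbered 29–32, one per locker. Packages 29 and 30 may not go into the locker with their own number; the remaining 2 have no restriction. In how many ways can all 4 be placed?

14

Let Aᵢ (for i ∈ {29, 30}) be the placements that put package i in its forbidden locker. Any j of these fix j positions, leaving (4−j)! ways to fill the rest, and there are C(2,j) ways to pick which j.
By inclusion–exclusion, the number of valid placements is Σ_{j=0}^{2} (−1)^j C(2,j)·(4−j)!.
Computing: 24 − 12 + 2 = 14.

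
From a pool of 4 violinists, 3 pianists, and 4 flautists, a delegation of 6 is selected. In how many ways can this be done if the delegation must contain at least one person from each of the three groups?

Unrestricted: C(11,6) = 462 ways to pick any 6 of the 11.
Selections missing a whole group: no violinists → C(7,6) = 7; no pianists → C(8,6) = 28; no flautists → C(7,6) = 7.
Add back selections omitting two groups (i.e. drawn from a single group): C(4,6) + C(3,6) + C(4,6) = 0.
By inclusion–exclusion: 462 − 42 + 0 = 420.

420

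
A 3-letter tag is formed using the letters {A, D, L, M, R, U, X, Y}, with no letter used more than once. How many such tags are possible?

336

Choose and order 3 of the 8 symbols: the first letter has 8 options, the next 7, then 6.
That product is 8 × 7 × 6 = 336.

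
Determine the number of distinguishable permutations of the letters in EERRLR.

60

EERRLR has 6 letters with E appearing twice and R appearing 3 times.
The number of distinct arrangements is 6!/(3!·2!) = 720/12 = 60.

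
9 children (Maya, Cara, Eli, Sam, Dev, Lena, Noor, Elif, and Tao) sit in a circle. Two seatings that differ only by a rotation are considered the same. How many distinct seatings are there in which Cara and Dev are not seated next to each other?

Without the restriction there are (8)! = 40320 seatings.
Seatings with Cara beside Dev: treat them as a block with 2 internal orders, giving 2 × (7)! = 10080.
Subtracting, 40320 − 10080 = 30240.

30240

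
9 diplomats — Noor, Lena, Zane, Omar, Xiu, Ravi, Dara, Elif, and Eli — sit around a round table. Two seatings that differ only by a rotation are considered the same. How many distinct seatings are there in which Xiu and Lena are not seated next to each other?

30240

Without the restriction there are (8)! = 40320 seatings.
Seatings with Xiu beside Lena: treat them as a block with 2 internal orders, giving 2 × (7)! = 10080.
Subtracting, 40320 − 10080 = 30240.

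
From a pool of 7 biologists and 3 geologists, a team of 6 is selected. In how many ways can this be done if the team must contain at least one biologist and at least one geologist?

Total 6-person selections from all 10: C(10,6) = 210.
Selections missing a whole group: no biologists → C(3,6) = 0; no geologists → C(7,6) = 7.
Both groups omitted at once is impossible, so 210 − 7 = 203.

203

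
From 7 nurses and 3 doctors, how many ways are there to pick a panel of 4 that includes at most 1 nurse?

Split by how many nurses are chosen (0 through 1).
Sum: C(7,0)·C(3,4) + C(7,1)·C(3,3) = 0 + 7 = 7.

7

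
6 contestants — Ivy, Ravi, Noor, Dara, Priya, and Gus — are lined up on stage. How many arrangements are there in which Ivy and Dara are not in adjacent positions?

Of the 6! = 720 arrangements, those with Ivy and Dara adjacent number 2 × 5! = 240 (treat the pair as a block with 2 internal orders).
So 720 − 240 = 480 arrangements keep them apart.

480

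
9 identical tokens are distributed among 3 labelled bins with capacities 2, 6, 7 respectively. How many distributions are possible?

18

Without the upper bounds there are C(11,2) = 55 ways to split 9 among 3 bins.
Subtract solutions that violate a single cap (substitute x_i' = x_i − (cap_i+1)): x_1 ≥ 3 gives C(8,2) = 28; x_2 ≥ 7 gives C(4,2) = 6; x_3 ≥ 8 gives C(3,2) = 3. Together 37.
No two caps can be exceeded simultaneously, so the pair terms are all 0.
By inclusion–exclusion the count is 55 − 37 + 0 = 18.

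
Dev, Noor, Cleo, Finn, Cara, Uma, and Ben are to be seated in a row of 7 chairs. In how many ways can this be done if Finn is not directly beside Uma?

3600

There are 7! = 5040 arrangements in all. If Finn and Uma are adjacent, merging them into one block gives 2·(6)! = 1440 arrangements.
Complementary counting: 5040 − 1440 = 3600.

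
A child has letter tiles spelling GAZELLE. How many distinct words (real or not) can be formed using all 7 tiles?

Letter multiplicities in GAZELLE: A×1, E×2, G×1, L×2, Z×1.
The number of distinct arrangements is 7!/(2!·2!) = 5040/4 = 1260.

1260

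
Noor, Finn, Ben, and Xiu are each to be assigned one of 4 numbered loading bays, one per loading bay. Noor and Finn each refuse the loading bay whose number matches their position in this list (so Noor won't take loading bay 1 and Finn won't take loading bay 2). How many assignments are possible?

14

Let Aᵢ (for i ∈ {1, 2}) be the placements that put person i in their forbidden loading bay. Any j of these fix j positions, leaving (4−j)! ways to fill the rest, and there are C(2,j) ways to pick which j.
By inclusion–exclusion, the number of valid placements is Σ_{j=0}^{2} (−1)^j C(2,j)·(4−j)!.
Computing: 24 − 12 + 2 = 14.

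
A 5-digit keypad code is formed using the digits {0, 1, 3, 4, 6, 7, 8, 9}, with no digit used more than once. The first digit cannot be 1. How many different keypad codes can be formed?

5880

The first digit has 8−1 = 7 choices (anything except 1).
The remaining 4 digits are filled from the other 7 symbols without repetition: 7 × 6 × 5 × 4 = 840.
Total: 7 × 840 = 5880.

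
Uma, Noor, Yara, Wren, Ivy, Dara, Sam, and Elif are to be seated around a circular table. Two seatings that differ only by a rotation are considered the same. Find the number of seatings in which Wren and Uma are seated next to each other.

1440

Treat {Wren, Uma} as one unit (2 internal orders) and seat the resulting 7 units around the table: (6)! circular arrangements.
So 2 × (6)! = 2 × 720 = 1440.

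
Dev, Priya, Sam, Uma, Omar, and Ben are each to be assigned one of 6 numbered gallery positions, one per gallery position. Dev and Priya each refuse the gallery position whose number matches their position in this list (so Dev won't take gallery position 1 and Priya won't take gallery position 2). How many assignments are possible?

504

Let Aᵢ (for i ∈ {1, 2}) be the placements that put person i in their forbidden gallery position. Any j of these fix j positions, leaving (6−j)! ways to fill the rest, and there are C(2,j) ways to pick which j.
By inclusion–exclusion, the number of valid placements is Σ_{j=0}^{2} (−1)^j C(2,j)·(6−j)!.
Computing: 720 − 240 + 24 = 504.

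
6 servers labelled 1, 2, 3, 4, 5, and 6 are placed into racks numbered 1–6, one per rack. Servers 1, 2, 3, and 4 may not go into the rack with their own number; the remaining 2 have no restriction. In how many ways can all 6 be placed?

362

Let Aᵢ (for 1 ≤ i ≤ 4) be the placements that put server i in its forbidden rack. Any j of these fix j positions, leaving (6−j)! ways to fill the rest, and there are C(4,j) ways to pick which j.
By inclusion–exclusion, the number of valid placements is Σ_{j=0}^{4} (−1)^j C(4,j)·(6−j)!.
Computing: 720 − 480 + 144 − 24 + 2 = 362.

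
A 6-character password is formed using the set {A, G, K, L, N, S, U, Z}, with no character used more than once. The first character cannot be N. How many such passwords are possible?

17640

The first character has 8−1 = 7 choices (anything except N).
The remaining 5 characters are filled from the other 7 symbols without repetition: 7 × 6 × 5 × 4 × 3 = 2520.
Total: 7 × 2520 = 17640.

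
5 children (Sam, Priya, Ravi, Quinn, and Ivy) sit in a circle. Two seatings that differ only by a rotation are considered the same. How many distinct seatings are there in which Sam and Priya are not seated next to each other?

Without the restriction there are (4)! = 24 seatings.
Those with Sam next to Priya: fuse the pair into one unit and seat 4 units around a circle — 2·(3)! = 12.
Subtracting, 24 − 12 = 12.

12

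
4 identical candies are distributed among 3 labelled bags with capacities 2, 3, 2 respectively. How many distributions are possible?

By stars and bars, unrestricted non-negative solutions to x_1+…+x_3 = 4 number C(4+2,2) = 15.
Subtract solutions that violate a single cap (substitute x_i' = x_i − (cap_i+1)): x_1 ≥ 3 gives C(3,2) = 3; x_2 ≥ 4 gives C(2,2) = 1; x_3 ≥ 3 gives C(3,2) = 3. Together 7.
No two caps can be exceeded simultaneously, so the pair terms are all 0.
By inclusion–exclusion the count is 15 − 7 + 0 = 8.

8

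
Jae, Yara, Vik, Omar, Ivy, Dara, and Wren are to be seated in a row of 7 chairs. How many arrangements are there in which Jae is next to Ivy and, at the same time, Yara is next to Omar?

480

Treat {Jae,Ivy} as one block (2 orders) and {Yara,Omar} as another (2 orders).
That leaves 5 units to arrange: 2 × 2 × 5! = 4 × 120 = 480.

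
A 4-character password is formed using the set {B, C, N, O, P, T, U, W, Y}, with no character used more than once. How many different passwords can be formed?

With no repetition, fill the 4 characters in order: 9 choices, then 8, down to 6.
9 × 8 × 7 × 6 = 3024.

3024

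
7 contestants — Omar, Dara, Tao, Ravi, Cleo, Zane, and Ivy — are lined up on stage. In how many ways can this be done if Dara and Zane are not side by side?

There are 7! = 5040 arrangements in all. If Dara and Zane are adjacent, merging them into one block gives 2·(6)! = 1440 arrangements.
So 5040 − 1440 = 3600 arrangements keep them apart.

3600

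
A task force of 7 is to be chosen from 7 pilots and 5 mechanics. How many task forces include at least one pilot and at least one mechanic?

Total 7-person selections from all 12: C(12,7) = 792.
Selections missing a whole group: no pilots → C(5,7) = 0; no mechanics → C(7,7) = 1.
Both groups omitted at once is impossible, so 792 − 1 = 791.

791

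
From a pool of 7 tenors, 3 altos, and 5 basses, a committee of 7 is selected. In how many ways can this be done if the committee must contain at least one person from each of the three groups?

Total 7-person selections from all 15: C(15,7) = 6435.
Subtract selections that omit an entire group: no tenors → C(8,7) = 8; no altos → C(12,7) = 792; no basses → C(10,7) = 120.
Add back selections omitting two groups (i.e. drawn from a single group): C(7,7) + C(3,7) + C(5,7) = 1.
By inclusion–exclusion: 6435 − 920 + 1 = 5516.

5516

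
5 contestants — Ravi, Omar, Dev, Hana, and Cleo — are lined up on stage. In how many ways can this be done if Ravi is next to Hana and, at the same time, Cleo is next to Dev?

Treat {Ravi,Hana} as one block (2 orders) and {Cleo,Dev} as another (2 orders).
That leaves 3 units to arrange: 2 × 2 × 3! = 4 × 6 = 24.

24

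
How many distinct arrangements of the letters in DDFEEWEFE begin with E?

1680

Fix E in the first position and arrange the remaining 8 letters.
Those 8 letters have D appearing twice, E appearing 3 times, and F appearing twice, giving (8)!/(3!·2!·2!) = 1680.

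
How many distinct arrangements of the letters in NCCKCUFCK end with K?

Fix K in the last position and arrange the remaining 8 letters.
Those 8 letters have C appearing 4 times, giving (8)!/(4!) = 1680.

1680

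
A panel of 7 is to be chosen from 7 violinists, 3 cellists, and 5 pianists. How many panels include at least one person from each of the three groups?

Unrestricted: C(15,7) = 6435 ways to pick any 7 of the 15.
Subtract selections that omit an entire group: no violinists → C(8,7) = 8; no cellists → C(12,7) = 792; no pianists → C(10,7) = 120.
Add back selections omitting two groups (i.e. drawn from a single group): C(7,7) + C(3,7) + C(5,7) = 1.
By inclusion–exclusion: 6435 − 920 + 1 = 5516.

5516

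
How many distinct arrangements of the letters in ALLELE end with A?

With the last slot taken by A, it remains to arrange the other 5 letters (LLELE).
Those 5 letters have E appearing twice and L appearing 3 times, giving (5)!/(3!·2!) = 10.

10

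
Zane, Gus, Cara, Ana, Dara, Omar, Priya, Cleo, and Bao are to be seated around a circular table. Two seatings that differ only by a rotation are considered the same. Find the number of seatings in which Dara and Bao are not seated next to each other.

All circular seatings of 9 people number (8)! = 40320.
Seatings with Dara beside Bao: treat them as a block with 2 internal orders, giving 2 × (7)! = 10080.
Subtracting, 40320 − 10080 = 30240.

30240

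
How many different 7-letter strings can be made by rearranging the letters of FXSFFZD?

The 7 letters of FXSFFZD have repeats: F appearing 3 times.
So there are 7! / (3!) = 840 distinguishable arrangements.

840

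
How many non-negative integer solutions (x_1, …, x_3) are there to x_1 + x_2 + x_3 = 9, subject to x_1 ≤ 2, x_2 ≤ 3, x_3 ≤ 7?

Ignoring the caps, the number of non-negative solutions to x_1+…+x_3 = 9 is C(11,2) = 55.
Subtract solutions that violate a single cap (substitute x_i' = x_i − (cap_i+1)): x_1 ≥ 3 gives C(8,2) = 28; x_2 ≥ 4 gives C(7,2) = 21; x_3 ≥ 8 gives C(3,2) = 3. Together 52.
Add back pairs where two caps are both exceeded: 6 + 0 + 0 = 6.
By inclusion–exclusion the count is 55 − 52 + 6 = 9.

9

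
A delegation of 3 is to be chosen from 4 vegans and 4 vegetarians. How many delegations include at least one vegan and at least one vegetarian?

48

Total 3-person selections from all 8: C(8,3) = 56.
Subtract selections that omit an entire group: no vegans → C(4,3) = 4; no vegetarians → C(4,3) = 4.
Both groups omitted at once is impossible, so 56 − 8 = 48.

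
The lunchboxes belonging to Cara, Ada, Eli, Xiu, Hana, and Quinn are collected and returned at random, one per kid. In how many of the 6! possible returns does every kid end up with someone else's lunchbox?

265

Let Aᵢ be the assignments in which kid i gets their own lunchbox. We want the size of the complement of A₁∪…∪A_6.
By inclusion–exclusion this is Σ_{j=0}^{6} (−1)^j C(6,j)·(6−j)!.
Computing: 720 − 720 + 360 − 120 + 30 − 6 + 1 = 265.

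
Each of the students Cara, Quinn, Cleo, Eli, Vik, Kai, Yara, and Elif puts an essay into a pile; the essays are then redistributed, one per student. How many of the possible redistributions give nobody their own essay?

This is the derangement count D_8: permutations of 8 items with no fixed point.
By inclusion–exclusion this is Σ_{j=0}^{8} (−1)^j C(8,j)·(8−j)!.
Computing: 40320 − 40320 + 20160 − 6720 + 1680 − 336 + 56 − 8 + 1 = 14833.

14833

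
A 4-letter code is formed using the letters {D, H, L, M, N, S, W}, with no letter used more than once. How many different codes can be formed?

With no repetition, fill the 4 letters in order: 7 choices, then 6, down to 4.
7 × 6 × 5 × 4 = 840.

840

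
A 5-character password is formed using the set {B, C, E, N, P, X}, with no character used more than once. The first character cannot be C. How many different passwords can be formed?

The first character has 6−1 = 5 choices (anything except C).
The remaining 4 characters are filled from the other 5 symbols without repetition: 5 × 4 × 3 × 2 = 120.
Total: 5 × 120 = 600.

600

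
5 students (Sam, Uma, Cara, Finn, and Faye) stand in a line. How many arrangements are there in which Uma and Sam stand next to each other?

48

Place the 3 others and the Uma-Sam pair as 4 objects in a line; the pair has 2 internal arrangements.
That gives 2 × 4! = 2 × 24 = 48.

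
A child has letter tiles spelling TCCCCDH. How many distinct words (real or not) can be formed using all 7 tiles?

210

The 7 letters of TCCCCDH have repeats: C appearing 4 times.
So there are 7! / (4!) = 210 distinguishable arrangements.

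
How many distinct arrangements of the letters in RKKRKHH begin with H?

60

Fix H in the first position and arrange the remaining 6 letters.
Those 6 letters have K appearing 3 times and R appearing twice, giving (6)!/(3!·2!) = 60.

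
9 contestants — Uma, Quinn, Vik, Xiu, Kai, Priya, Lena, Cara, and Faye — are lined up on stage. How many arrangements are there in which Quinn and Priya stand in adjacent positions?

Glue Quinn and Priya into one block (2 internal orders), leaving 8 units to arrange in a row.
So the count is 2·(8)! = 80640.

80640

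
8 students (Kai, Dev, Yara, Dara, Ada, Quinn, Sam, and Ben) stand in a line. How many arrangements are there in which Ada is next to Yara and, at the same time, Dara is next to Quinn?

2880

Treat {Ada,Yara} as one block (2 orders) and {Dara,Quinn} as another (2 orders).
That leaves 6 units to arrange: 2 × 2 × 6! = 4 × 720 = 2880.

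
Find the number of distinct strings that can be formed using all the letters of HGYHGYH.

Letter multiplicities in HGYHGYH: G×2, H×3, Y×2.
Dividing 7! = 5040 by 3!·2!·2! = 24 for the repeated letters gives 210.

210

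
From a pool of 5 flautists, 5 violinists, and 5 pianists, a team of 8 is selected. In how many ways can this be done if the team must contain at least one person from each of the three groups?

With no constraint there are C(15,8) = 6435 possible selections.
Selections missing a whole group: no flautists → C(10,8) = 45; no violinists → C(10,8) = 45; no pianists → C(10,8) = 45.
Add back selections omitting two groups (i.e. drawn from a single group): C(5,8) + C(5,8) + C(5,8) = 0.
By inclusion–exclusion: 6435 − 135 + 0 = 6300.

6300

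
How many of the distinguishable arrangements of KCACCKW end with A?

With the last slot taken by A, it remains to arrange the other 6 letters (KCCCKW).
Those 6 letters have C appearing 3 times and K appearing twice, giving (6)!/(3!·2!) = 60.

60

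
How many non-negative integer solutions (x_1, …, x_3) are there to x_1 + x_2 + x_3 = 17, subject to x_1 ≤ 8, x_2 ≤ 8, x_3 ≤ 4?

10

By stars and bars, unrestricted non-negative solutions to x_1+…+x_3 = 17 number C(17+2,2) = 171.
Subtract solutions that violate a single cap (substitute x_i' = x_i − (cap_i+1)): x_1 ≥ 9 gives C(10,2) = 45; x_2 ≥ 9 gives C(10,2) = 45; x_3 ≥ 5 gives C(14,2) = 91. Together 181.
Add back pairs where two caps are both exceeded: 0 + 10 + 10 = 20.
By inclusion–exclusion the count is 171 − 181 + 20 = 10.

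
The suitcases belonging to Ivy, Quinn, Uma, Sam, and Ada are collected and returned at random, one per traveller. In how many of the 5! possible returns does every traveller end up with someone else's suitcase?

This is the derangement count D_5: permutations of 5 items with no fixed point.
By inclusion–exclusion this is Σ_{j=0}^{5} (−1)^j C(5,j)·(5−j)!.
Computing: 120 − 120 + 60 − 20 + 5 − 1 = 44.

44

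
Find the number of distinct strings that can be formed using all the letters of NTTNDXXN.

The 8 letters of NTTNDXXN have repeats: N appearing 3 times, T appearing twice, and X appearing twice.
The number of distinct arrangements is 8!/(3!·2!·2!) = 40320/24 = 1680.

1680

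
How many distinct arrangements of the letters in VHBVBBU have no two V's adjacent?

There are 7!/(3!·2!) = 420 arrangements of VHBVBBU in total.
If the two V's are adjacent, glue them into one block, leaving 6 items to arrange: (6)!/(3!) = 120 ways.
Hence 420 − 120 = 300.

300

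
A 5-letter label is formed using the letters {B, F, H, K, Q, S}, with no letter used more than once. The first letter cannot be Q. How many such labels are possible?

600

The first letter has 6−1 = 5 choices (anything except Q).
The remaining 4 letters are filled from the other 5 symbols without repetition: 5 × 4 × 3 × 2 = 120.
Total: 5 × 120 = 600.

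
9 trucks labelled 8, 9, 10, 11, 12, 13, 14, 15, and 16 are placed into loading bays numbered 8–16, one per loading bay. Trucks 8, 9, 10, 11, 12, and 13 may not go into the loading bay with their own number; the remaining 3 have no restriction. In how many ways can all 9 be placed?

183822

Let Aᵢ (for 8 ≤ i ≤ 13) be the placements that put truck i in its forbidden loading bay. Any j of these fix j positions, leaving (9−j)! ways to fill the rest, and there are C(6,j) ways to pick which j.
By inclusion–exclusion, the number of valid placements is Σ_{j=0}^{6} (−1)^j C(6,j)·(9−j)!.
Computing: 362880 − 241920 + 75600 − 14400 + 1800 − 144 + 6 = 183822.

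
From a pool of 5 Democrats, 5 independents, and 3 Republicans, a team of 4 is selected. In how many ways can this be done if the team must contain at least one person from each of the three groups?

With no constraint there are C(13,4) = 715 possible selections.
Subtract selections that omit an entire group: no Democrats → C(8,4) = 70; no independents → C(8,4) = 70; no Republicans → C(10,4) = 210.
Add back selections omitting two groups (i.e. drawn from a single group): C(5,4) + C(5,4) + C(3,4) = 10.
By inclusion–exclusion: 715 − 350 + 10 = 375.

375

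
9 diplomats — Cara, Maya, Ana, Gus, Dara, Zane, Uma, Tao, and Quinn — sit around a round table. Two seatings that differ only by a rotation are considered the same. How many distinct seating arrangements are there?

40320

Fix one person's seat to break rotational symmetry; the remaining 8 people can be arranged in (8)! = 40320 ways.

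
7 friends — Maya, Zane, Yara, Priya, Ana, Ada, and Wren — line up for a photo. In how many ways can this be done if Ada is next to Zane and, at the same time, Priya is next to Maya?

Treat {Ada,Zane} as one block (2 orders) and {Priya,Maya} as another (2 orders).
That leaves 5 units to arrange: 2 × 2 × 5! = 4 × 120 = 480.

480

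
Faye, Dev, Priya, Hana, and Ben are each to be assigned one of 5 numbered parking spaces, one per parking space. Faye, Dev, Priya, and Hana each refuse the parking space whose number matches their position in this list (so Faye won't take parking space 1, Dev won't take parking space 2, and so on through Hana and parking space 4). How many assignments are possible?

53

Let Aᵢ (for 1 ≤ i ≤ 4) be the placements that put person i in their forbidden parking space. Any j of these fix j positions, leaving (5−j)! ways to fill the rest, and there are C(4,j) ways to pick which j.
By inclusion–exclusion, the number of valid placements is Σ_{j=0}^{4} (−1)^j C(4,j)·(5−j)!.
Computing: 120 − 96 + 36 − 8 + 1 = 53.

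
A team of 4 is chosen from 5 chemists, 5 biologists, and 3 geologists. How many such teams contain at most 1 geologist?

570

Split by how many geologists are chosen (0 through 1).
Sum: C(3,0)·C(10,4) + C(3,1)·C(10,3) = 210 + 360 = 570.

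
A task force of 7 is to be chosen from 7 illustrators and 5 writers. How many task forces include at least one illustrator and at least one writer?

791

Total 7-person selections from all 12: C(12,7) = 792.
Subtract selections that omit an entire group: no illustrators → C(5,7) = 0; no writers → C(7,7) = 1.
Both groups omitted at once is impossible, so 792 − 1 = 791.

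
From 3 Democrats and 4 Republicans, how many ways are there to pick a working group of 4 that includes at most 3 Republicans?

34

Split by how many Republicans are chosen (0 through 3).
Sum: C(4,0)·C(3,4) + C(4,1)·C(3,3) + C(4,2)·C(3,2) + C(4,3)·C(3,1) = 0 + 4 + 18 + 12 = 34.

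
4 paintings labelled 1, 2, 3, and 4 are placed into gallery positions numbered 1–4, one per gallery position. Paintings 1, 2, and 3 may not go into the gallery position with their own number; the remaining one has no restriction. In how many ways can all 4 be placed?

11

Let Aᵢ (for i ∈ {1, 2, 3}) be the placements that put painting i in its forbidden gallery position. Any j of these fix j positions, leaving (4−j)! ways to fill the rest, and there are C(3,j) ways to pick which j.
By inclusion–exclusion, the number of valid placements is Σ_{j=0}^{3} (−1)^j C(3,j)·(4−j)!.
Computing: 24 − 18 + 6 − 1 = 11.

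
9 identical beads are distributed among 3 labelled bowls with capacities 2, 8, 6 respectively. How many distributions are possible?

20

Without the upper bounds there are C(11,2) = 55 ways to split 9 among 3 bowls.
Subtract solutions that violate a single cap (substitute x_i' = x_i − (cap_i+1)): x_1 ≥ 3 gives C(8,2) = 28; x_2 ≥ 9 gives C(2,2) = 1; x_3 ≥ 7 gives C(4,2) = 6. Together 35.
No two caps can be exceeded simultaneously, so the pair terms are all 0.
By inclusion–exclusion the count is 55 − 35 + 0 = 20.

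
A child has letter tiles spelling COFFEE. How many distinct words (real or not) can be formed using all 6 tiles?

Letter multiplicities in COFFEE: C×1, E×2, F×2, O×1.
Dividing 6! = 720 by 2!·2! = 4 for the repeated letters gives 180.

180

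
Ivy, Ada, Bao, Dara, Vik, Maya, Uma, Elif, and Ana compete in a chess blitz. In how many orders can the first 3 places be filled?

504

This is an ordered selection of 3 from 9: P(9,3).
That gives 9 × 8 × 7 = 504.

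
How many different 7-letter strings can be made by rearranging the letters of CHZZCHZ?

210

Letter multiplicities in CHZZCHZ: C×2, H×2, Z×3.
So there are 7! / (3!·2!·2!) = 210 distinguishable arrangements.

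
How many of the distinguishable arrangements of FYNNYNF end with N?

90

With the last slot taken by N, it remains to arrange the other 6 letters (FYNYNF).
Those 6 letters have F appearing twice, N appearing twice, and Y appearing twice, giving (6)!/(2!·2!·2!) = 90.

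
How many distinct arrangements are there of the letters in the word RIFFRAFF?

840

RIFFRAFF has 8 letters with F appearing 4 times and R appearing twice.
Dividing 8! = 40320 by 4!·2! = 48 for the repeated letters gives 840.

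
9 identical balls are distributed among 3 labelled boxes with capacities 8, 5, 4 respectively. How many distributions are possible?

Without the upper bounds there are C(11,2) = 55 ways to split 9 among 3 boxes.
Subtract solutions that violate a single cap (substitute x_i' = x_i − (cap_i+1)): x_1 ≥ 9 gives C(2,2) = 1; x_2 ≥ 6 gives C(5,2) = 10; x_3 ≥ 5 gives C(6,2) = 15. Together 26.
No two caps can be exceeded simultaneously, so the pair terms are all 0.
By inclusion–exclusion the count is 55 − 26 + 0 = 29.

29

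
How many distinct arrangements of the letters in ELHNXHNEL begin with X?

With the first slot taken by X, it remains to arrange the other 8 letters (ELHNHNEL).
Those 8 letters have E appearing twice, H appearing twice, L appearing twice, and N appearing twice, giving (8)!/(2!·2!·2!·2!) = 2520.

2520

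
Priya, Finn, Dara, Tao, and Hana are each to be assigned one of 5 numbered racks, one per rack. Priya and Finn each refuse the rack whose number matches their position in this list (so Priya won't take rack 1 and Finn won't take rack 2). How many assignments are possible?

78

Let Aᵢ (for i ∈ {1, 2}) be the placements that put person i in their forbidden rack. Any j of these fix j positions, leaving (5−j)! ways to fill the rest, and there are C(2,j) ways to pick which j.
By inclusion–exclusion, the number of valid placements is Σ_{j=0}^{2} (−1)^j C(2,j)·(5−j)!.
Computing: 120 − 48 + 6 = 78.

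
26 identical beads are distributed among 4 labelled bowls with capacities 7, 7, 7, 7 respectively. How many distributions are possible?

10

Without the upper bounds there are C(29,3) = 3654 ways to split 26 among 4 bowls.
Subtract solutions that violate a single cap (substitute x_i' = x_i − (cap_i+1)): x_1 ≥ 8 gives C(21,3) = 1330; x_2 ≥ 8 gives C(21,3) = 1330; x_3 ≥ 8 gives C(21,3) = 1330; x_4 ≥ 8 gives C(21,3) = 1330. Together 5320.
Add back pairs where two caps are both exceeded: 286 + 286 + 286 + 286 + 286 + 286 = 1716.
Subtract triples: 10 + 10 + 10 + 10 = 40.
By inclusion–exclusion the count is 3654 − 5320 + 1716 − 40 = 10.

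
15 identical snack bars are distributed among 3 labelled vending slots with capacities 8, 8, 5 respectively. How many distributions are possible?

27

Ignoring the caps, the number of non-negative solutions to x_1+…+x_3 = 15 is C(17,2) = 136.
Subtract solutions that violate a single cap (substitute x_i' = x_i − (cap_i+1)): x_1 ≥ 9 gives C(8,2) = 28; x_2 ≥ 9 gives C(8,2) = 28; x_3 ≥ 6 gives C(11,2) = 55. Together 111.
Add back pairs where two caps are both exceeded: 0 + 1 + 1 = 2.
By inclusion–exclusion the count is 136 − 111 + 2 = 27.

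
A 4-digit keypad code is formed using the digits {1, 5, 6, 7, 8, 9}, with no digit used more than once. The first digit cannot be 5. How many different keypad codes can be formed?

300

The first digit has 6−1 = 5 choices (anything except 5).
The remaining 3 digits are filled from the other 5 symbols without repetition: 5 × 4 × 3 = 60.
Total: 5 × 60 = 300.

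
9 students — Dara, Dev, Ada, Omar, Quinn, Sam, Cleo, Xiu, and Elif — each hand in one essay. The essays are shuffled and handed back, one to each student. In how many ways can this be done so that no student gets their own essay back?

133496

This is the derangement count D_9: permutations of 9 items with no fixed point.
By inclusion–exclusion this is Σ_{j=0}^{9} (−1)^j C(9,j)·(9−j)!.
Computing: 362880 − 362880 + 181440 − 60480 + 15120 − 3024 + 504 − 72 + 9 − 1 = 133496.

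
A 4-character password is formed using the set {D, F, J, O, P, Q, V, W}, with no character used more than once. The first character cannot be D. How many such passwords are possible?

1470

The first character has 8−1 = 7 choices (anything except D).
The remaining 3 characters are filled from the other 7 symbols without repetition: 7 × 6 × 5 = 210.
Total: 7 × 210 = 1470.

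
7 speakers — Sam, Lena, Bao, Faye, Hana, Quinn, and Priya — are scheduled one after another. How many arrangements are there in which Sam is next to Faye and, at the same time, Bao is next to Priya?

480

Treat {Sam,Faye} as one block (2 orders) and {Bao,Priya} as another (2 orders).
That leaves 5 units to arrange: 2 × 2 × 5! = 4 × 120 = 480.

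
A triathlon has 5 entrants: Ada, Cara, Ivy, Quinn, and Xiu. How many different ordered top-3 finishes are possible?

60

There are 5 choices for 1st place, 4 for 2nd, and 3 for 3rd.
That gives 5 × 4 × 3 = 60.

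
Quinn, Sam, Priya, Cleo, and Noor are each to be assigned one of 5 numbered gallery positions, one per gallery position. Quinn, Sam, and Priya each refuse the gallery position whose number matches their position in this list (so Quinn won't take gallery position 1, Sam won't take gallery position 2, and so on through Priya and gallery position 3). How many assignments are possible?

Let Aᵢ (for i ∈ {1, 2, 3}) be the placements that put person i in their forbidden gallery position. Any j of these fix j positions, leaving (5−j)! ways to fill the rest, and there are C(3,j) ways to pick which j.
By inclusion–exclusion, the number of valid placements is Σ_{j=0}^{3} (−1)^j C(3,j)·(5−j)!.
Computing: 120 − 72 + 18 − 2 = 64.

64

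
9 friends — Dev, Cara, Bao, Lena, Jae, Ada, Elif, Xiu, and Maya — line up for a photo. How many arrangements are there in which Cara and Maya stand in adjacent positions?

Place the 7 others and the Cara-Maya pair as 8 objects in a line; the pair has 2 internal arrangements.
That gives 2 × 8! = 2 × 40320 = 80640.

80640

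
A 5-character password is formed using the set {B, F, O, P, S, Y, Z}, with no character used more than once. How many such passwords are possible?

2520

With no repetition, fill the 5 characters in order: 7 choices, then 6, down to 3.
7 × 6 × 5 × 4 × 3 = 2520.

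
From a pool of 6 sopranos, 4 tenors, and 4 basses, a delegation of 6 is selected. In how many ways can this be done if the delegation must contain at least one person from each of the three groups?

With no constraint there are C(14,6) = 3003 possible selections.
Selections missing a whole group: no sopranos → C(8,6) = 28; no tenors → C(10,6) = 210; no basses → C(10,6) = 210.
Add back selections omitting two groups (i.e. drawn from a single group): C(6,6) + C(4,6) + C(4,6) = 1.
By inclusion–exclusion: 3003 − 448 + 1 = 2556.

2556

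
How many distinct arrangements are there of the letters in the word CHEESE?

120

The 6 letters of CHEESE have repeats: E appearing 3 times.
Dividing 6! = 720 by 3! = 6 for the repeated letters gives 120.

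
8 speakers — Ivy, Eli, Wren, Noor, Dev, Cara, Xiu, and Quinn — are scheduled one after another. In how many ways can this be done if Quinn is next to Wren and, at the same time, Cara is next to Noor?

2880

Treat {Quinn,Wren} as one block (2 orders) and {Cara,Noor} as another (2 orders).
That leaves 6 units to arrange: 2 × 2 × 6! = 4 × 720 = 2880.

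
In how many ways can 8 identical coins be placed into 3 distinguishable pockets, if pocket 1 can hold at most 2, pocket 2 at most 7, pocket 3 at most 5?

Without the upper bounds there are C(10,2) = 45 ways to split 8 among 3 pockets.
Subtract solutions that violate a single cap (substitute x_i' = x_i − (cap_i+1)): x_1 ≥ 3 gives C(7,2) = 21; x_2 ≥ 8 gives C(2,2) = 1; x_3 ≥ 6 gives C(4,2) = 6. Together 28.
No two caps can be exceeded simultaneously, so the pair terms are all 0.
By inclusion–exclusion the count is 45 − 28 + 0 = 17.

17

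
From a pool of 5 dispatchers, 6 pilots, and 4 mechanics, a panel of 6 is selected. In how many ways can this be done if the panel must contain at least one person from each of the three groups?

Unrestricted: C(15,6) = 5005 ways to pick any 6 of the 15.
Selections missing a whole group: no dispatchers → C(10,6) = 210; no pilots → C(9,6) = 84; no mechanics → C(11,6) = 462.
Add back selections omitting two groups (i.e. drawn from a single group): C(5,6) + C(6,6) + C(4,6) = 1.
By inclusion–exclusion: 5005 − 756 + 1 = 4250.

4250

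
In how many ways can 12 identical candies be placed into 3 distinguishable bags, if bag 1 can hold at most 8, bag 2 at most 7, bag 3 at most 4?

30

Without the upper bounds there are C(14,2) = 91 ways to split 12 among 3 bags.
Subtract solutions that violate a single cap (substitute x_i' = x_i − (cap_i+1)): x_1 ≥ 9 gives C(5,2) = 10; x_2 ≥ 8 gives C(6,2) = 15; x_3 ≥ 5 gives C(9,2) = 36. Together 61.
No two caps can be exceeded simultaneously, so the pair terms are all 0.
By inclusion–exclusion the count is 91 − 61 + 0 = 30.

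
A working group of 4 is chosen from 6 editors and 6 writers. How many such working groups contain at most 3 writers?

480

Split by how many writers are chosen (0 through 3).
Sum: C(6,0)·C(6,4) + C(6,1)·C(6,3) + C(6,2)·C(6,2) + C(6,3)·C(6,1) = 15 + 120 + 225 + 120 = 480.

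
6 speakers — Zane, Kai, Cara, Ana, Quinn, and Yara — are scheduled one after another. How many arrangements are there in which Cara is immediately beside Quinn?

Glue Cara and Quinn into one block (2 internal orders), leaving 5 units to arrange in a row.
So the count is 2·(5)! = 240.

240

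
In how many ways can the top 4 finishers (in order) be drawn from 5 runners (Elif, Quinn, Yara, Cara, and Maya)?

There are 5 choices for 1st place, 4 for 2nd, and so on down to 2 for position 4.
That gives 5 × 4 × 3 × 2 = 120.

120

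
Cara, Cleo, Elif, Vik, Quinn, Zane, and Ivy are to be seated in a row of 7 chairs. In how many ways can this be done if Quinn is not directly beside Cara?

Of the 7! = 5040 arrangements, those with Quinn and Cara adjacent number 2 × 6! = 1440 (treat the pair as a block with 2 internal orders).
So 5040 − 1440 = 3600 arrangements keep them apart.

3600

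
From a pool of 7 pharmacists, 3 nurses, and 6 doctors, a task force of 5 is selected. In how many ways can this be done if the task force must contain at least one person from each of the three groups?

Unrestricted: C(16,5) = 4368 ways to pick any 5 of the 16.
Subtract selections that omit an entire group: no pharmacists → C(9,5) = 126; no nurses → C(13,5) = 1287; no doctors → C(10,5) = 252.
Add back selections omitting two groups (i.e. drawn from a single group): C(7,5) + C(3,5) + C(6,5) = 27.
By inclusion–exclusion: 4368 − 1665 + 27 = 2730.

2730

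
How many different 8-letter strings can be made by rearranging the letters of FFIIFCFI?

280

Letter multiplicities in FFIIFCFI: C×1, F×4, I×3.
So there are 8! / (4!·3!) = 280 distinguishable arrangements.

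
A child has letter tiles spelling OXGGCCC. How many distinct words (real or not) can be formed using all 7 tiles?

420

OXGGCCC has 7 letters with C appearing 3 times and G appearing twice.
So there are 7! / (3!·2!) = 420 distinguishable arrangements.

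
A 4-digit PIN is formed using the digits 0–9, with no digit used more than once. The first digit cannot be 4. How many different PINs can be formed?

The first digit has 10−1 = 9 choices (anything except 4).
The remaining 3 digits are filled from the other 9 symbols without repetition: 9 × 8 × 7 = 504.
Total: 9 × 504 = 4536.

4536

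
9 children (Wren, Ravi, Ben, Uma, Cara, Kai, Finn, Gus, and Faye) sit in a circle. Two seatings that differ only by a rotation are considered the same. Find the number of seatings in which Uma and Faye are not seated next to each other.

30240

Without the restriction there are (8)! = 40320 seatings.
Seatings with Uma beside Faye: treat them as a block with 2 internal orders, giving 2 × (7)! = 10080.
Subtracting, 40320 − 10080 = 30240.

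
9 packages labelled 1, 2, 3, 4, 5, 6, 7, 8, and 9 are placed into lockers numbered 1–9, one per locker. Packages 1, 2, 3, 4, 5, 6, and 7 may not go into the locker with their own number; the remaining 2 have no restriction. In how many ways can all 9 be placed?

165016

Let Aᵢ (for 1 ≤ i ≤ 7) be the placements that put package i in its forbidden locker. Any j of these fix j positions, leaving (9−j)! ways to fill the rest, and there are C(7,j) ways to pick which j.
By inclusion–exclusion, the number of valid placements is Σ_{j=0}^{7} (−1)^j C(7,j)·(9−j)!.
Computing: 362880 − 282240 + 105840 − 25200 + 4200 − 504 + 42 − 2 = 165016.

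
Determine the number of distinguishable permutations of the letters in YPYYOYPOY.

The 9 letters of YPYYOYPOY have repeats: O appearing twice, P appearing twice, and Y appearing 5 times.
The number of distinct arrangements is 9!/(5!·2!·2!) = 362880/480 = 756.

756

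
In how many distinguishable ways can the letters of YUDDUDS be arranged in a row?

420

The 7 letters of YUDDUDS have repeats: D appearing 3 times and U appearing twice.
So there are 7! / (3!·2!) = 420 distinguishable arrangements.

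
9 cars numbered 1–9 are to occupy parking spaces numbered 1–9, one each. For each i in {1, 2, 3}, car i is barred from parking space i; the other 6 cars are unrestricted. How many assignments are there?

256320

Let Aᵢ (for i ∈ {1, 2, 3}) be the placements that put car i in its forbidden parking space. Any j of these fix j positions, leaving (9−j)! ways to fill the rest, and there are C(3,j) ways to pick which j.
By inclusion–exclusion, the number of valid placements is Σ_{j=0}^{3} (−1)^j C(3,j)·(9−j)!.
Computing: 362880 − 120960 + 15120 − 720 = 256320.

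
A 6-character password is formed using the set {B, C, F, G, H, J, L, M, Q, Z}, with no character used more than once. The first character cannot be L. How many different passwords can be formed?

The first character has 10−1 = 9 choices (anything except L).
The remaining 5 characters are filled from the other 9 symbols without repetition: 9 × 8 × 7 × 6 × 5 = 15120.
Total: 9 × 15120 = 136080.

136080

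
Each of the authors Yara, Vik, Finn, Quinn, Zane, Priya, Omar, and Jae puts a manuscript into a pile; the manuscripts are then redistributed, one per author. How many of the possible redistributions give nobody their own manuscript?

14833

This is the derangement count D_8: permutations of 8 items with no fixed point.
By inclusion–exclusion this is Σ_{j=0}^{8} (−1)^j C(8,j)·(8−j)!.
Computing: 40320 − 40320 + 20160 − 6720 + 1680 − 336 + 56 − 8 + 1 = 14833.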